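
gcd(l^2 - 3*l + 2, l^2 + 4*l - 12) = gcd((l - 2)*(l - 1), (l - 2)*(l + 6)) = l - 2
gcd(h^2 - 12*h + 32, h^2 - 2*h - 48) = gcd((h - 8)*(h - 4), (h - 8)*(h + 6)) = h - 8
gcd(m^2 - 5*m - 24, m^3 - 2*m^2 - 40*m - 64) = m - 8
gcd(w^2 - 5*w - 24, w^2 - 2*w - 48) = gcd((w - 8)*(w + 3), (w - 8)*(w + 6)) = w - 8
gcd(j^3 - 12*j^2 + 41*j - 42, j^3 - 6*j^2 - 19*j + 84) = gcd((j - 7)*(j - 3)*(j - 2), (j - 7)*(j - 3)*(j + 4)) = j^2 - 10*j + 21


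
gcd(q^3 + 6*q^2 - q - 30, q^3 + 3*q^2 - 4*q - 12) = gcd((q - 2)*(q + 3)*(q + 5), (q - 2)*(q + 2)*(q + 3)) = q^2 + q - 6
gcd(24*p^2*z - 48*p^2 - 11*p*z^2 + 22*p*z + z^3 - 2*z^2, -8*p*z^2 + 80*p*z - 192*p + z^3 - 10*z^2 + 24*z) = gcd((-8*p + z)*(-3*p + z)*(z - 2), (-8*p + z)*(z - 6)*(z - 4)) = -8*p + z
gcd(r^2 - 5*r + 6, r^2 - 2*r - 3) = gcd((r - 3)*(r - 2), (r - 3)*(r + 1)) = r - 3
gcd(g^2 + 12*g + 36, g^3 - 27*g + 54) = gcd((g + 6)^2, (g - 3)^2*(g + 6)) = g + 6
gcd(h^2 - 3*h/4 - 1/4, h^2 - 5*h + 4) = h - 1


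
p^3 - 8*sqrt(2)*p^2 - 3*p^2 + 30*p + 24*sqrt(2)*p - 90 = (p - 3)*(p - 5*sqrt(2))*(p - 3*sqrt(2))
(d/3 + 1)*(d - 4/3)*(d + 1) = d^3/3 + 8*d^2/9 - 7*d/9 - 4/3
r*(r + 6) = r^2 + 6*r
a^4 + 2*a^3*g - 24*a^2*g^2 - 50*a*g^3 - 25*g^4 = (a - 5*g)*(a + g)^2*(a + 5*g)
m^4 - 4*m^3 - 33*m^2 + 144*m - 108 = (m - 6)*(m - 3)*(m - 1)*(m + 6)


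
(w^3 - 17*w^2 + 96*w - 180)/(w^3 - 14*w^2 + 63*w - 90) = (w - 6)/(w - 3)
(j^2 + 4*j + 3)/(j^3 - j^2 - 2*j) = (j + 3)/(j*(j - 2))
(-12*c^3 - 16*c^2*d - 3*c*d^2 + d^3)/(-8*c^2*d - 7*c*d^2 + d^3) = (12*c^2 + 4*c*d - d^2)/(d*(8*c - d))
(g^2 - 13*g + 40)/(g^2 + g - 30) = (g - 8)/(g + 6)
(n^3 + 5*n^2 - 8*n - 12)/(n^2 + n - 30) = (n^2 - n - 2)/(n - 5)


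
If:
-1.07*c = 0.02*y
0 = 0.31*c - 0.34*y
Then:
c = 0.00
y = 0.00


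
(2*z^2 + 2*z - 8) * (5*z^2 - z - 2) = 10*z^4 + 8*z^3 - 46*z^2 + 4*z + 16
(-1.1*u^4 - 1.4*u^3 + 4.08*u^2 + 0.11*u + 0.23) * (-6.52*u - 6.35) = 7.172*u^5 + 16.113*u^4 - 17.7116*u^3 - 26.6252*u^2 - 2.1981*u - 1.4605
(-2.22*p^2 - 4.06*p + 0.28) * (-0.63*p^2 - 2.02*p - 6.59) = 1.3986*p^4 + 7.0422*p^3 + 22.6546*p^2 + 26.1898*p - 1.8452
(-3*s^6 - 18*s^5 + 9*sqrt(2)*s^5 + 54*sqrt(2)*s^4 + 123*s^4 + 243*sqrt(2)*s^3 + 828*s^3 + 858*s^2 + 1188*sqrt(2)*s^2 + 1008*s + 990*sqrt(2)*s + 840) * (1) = -3*s^6 - 18*s^5 + 9*sqrt(2)*s^5 + 54*sqrt(2)*s^4 + 123*s^4 + 243*sqrt(2)*s^3 + 828*s^3 + 858*s^2 + 1188*sqrt(2)*s^2 + 1008*s + 990*sqrt(2)*s + 840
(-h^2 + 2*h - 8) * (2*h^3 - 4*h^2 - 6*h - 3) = -2*h^5 + 8*h^4 - 18*h^3 + 23*h^2 + 42*h + 24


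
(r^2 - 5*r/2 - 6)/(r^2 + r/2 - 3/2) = (r - 4)/(r - 1)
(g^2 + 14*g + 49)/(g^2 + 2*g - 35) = (g + 7)/(g - 5)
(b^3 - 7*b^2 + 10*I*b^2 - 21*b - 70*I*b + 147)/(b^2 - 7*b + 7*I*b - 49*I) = b + 3*I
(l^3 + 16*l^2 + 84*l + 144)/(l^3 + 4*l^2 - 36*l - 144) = (l + 6)/(l - 6)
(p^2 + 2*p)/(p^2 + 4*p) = (p + 2)/(p + 4)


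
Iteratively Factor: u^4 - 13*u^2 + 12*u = (u - 3)*(u^3 + 3*u^2 - 4*u) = u*(u - 3)*(u^2 + 3*u - 4) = u*(u - 3)*(u - 1)*(u + 4)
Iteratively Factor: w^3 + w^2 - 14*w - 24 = (w + 3)*(w^2 - 2*w - 8) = (w - 4)*(w + 3)*(w + 2)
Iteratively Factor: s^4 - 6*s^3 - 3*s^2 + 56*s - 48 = (s - 4)*(s^3 - 2*s^2 - 11*s + 12) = (s - 4)*(s - 1)*(s^2 - s - 12) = (s - 4)^2*(s - 1)*(s + 3)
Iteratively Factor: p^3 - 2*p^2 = (p)*(p^2 - 2*p) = p*(p - 2)*(p)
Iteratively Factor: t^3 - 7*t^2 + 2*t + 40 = (t - 5)*(t^2 - 2*t - 8) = (t - 5)*(t - 4)*(t + 2)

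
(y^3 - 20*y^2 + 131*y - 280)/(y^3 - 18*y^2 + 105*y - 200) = (y - 7)/(y - 5)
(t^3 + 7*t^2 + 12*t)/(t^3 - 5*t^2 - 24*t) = (t + 4)/(t - 8)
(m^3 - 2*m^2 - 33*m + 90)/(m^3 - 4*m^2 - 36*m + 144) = (m^2 - 8*m + 15)/(m^2 - 10*m + 24)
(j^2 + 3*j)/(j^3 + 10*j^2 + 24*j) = (j + 3)/(j^2 + 10*j + 24)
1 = 1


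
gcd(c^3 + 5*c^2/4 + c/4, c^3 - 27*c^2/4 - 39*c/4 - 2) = c^2 + 5*c/4 + 1/4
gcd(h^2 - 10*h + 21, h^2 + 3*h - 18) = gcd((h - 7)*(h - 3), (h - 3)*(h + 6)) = h - 3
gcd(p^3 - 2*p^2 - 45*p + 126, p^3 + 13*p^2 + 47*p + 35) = p + 7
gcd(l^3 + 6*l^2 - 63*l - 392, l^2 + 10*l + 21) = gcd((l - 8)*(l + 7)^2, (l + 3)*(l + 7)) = l + 7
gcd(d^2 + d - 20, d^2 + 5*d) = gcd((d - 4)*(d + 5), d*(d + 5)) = d + 5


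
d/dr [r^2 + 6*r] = 2*r + 6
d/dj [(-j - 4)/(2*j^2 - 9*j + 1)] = (-2*j^2 + 9*j + (j + 4)*(4*j - 9) - 1)/(2*j^2 - 9*j + 1)^2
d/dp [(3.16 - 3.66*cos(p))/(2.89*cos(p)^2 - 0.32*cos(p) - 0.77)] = (-10.5774*cos(p)^2 + 18.2648*cos(p) - 3.8294)*sin(p)/(8.3521*cos(p)^4 - 1.8496*cos(p)^3 - 4.3482*cos(p)^2 + 0.4928*cos(p) + 0.5929)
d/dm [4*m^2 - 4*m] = 8*m - 4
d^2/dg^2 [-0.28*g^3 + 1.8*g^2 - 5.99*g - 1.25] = 3.6 - 1.68*g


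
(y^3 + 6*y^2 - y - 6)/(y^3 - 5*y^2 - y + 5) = (y + 6)/(y - 5)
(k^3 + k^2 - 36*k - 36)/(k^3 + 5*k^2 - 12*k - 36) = (k^2 - 5*k - 6)/(k^2 - k - 6)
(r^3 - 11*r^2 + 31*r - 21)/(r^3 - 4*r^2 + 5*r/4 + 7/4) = 4*(r^2 - 10*r + 21)/(4*r^2 - 12*r - 7)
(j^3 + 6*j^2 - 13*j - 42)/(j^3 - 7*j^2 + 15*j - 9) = (j^2 + 9*j + 14)/(j^2 - 4*j + 3)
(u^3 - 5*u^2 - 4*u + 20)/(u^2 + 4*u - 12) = (u^2 - 3*u - 10)/(u + 6)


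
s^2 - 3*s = s*(s - 3)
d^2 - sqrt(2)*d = d*(d - sqrt(2))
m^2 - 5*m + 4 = (m - 4)*(m - 1)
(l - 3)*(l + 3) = l^2 - 9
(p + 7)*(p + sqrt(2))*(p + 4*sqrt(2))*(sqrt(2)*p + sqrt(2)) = sqrt(2)*p^4 + 10*p^3 + 8*sqrt(2)*p^3 + 15*sqrt(2)*p^2 + 80*p^2 + 70*p + 64*sqrt(2)*p + 56*sqrt(2)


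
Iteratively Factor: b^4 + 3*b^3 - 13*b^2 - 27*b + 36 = (b + 4)*(b^3 - b^2 - 9*b + 9) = (b + 3)*(b + 4)*(b^2 - 4*b + 3) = (b - 1)*(b + 3)*(b + 4)*(b - 3)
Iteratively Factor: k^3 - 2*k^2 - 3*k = (k)*(k^2 - 2*k - 3) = k*(k - 3)*(k + 1)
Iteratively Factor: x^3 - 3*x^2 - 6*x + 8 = (x + 2)*(x^2 - 5*x + 4) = (x - 1)*(x + 2)*(x - 4)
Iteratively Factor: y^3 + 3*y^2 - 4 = (y + 2)*(y^2 + y - 2) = (y + 2)^2*(y - 1)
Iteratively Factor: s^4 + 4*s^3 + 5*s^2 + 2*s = (s + 1)*(s^3 + 3*s^2 + 2*s) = s*(s + 1)*(s^2 + 3*s + 2) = s*(s + 1)*(s + 2)*(s + 1)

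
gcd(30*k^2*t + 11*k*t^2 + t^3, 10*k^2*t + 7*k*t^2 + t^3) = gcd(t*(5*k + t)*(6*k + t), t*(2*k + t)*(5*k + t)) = 5*k*t + t^2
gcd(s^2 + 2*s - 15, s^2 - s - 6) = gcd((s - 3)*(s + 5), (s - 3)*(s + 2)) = s - 3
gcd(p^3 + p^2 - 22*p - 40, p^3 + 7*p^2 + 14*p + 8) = p^2 + 6*p + 8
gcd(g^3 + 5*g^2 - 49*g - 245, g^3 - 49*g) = g^2 - 49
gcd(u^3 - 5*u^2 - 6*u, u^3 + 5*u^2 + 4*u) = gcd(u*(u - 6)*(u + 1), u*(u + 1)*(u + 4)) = u^2 + u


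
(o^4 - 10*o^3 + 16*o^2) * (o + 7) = o^5 - 3*o^4 - 54*o^3 + 112*o^2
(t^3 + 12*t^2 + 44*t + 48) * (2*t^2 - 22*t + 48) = 2*t^5 + 2*t^4 - 128*t^3 - 296*t^2 + 1056*t + 2304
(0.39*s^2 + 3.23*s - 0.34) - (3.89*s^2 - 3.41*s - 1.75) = -3.5*s^2 + 6.64*s + 1.41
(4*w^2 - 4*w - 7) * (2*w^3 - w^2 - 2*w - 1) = 8*w^5 - 12*w^4 - 18*w^3 + 11*w^2 + 18*w + 7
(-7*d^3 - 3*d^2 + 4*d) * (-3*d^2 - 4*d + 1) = 21*d^5 + 37*d^4 - 7*d^3 - 19*d^2 + 4*d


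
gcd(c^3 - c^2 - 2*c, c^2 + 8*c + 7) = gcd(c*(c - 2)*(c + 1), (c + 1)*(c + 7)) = c + 1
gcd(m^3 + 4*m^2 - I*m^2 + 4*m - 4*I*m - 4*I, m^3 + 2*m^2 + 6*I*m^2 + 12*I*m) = m + 2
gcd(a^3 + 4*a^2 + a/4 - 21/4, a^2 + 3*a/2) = a + 3/2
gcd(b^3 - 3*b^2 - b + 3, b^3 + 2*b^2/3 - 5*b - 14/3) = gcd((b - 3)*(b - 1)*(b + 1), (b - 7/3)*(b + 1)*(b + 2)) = b + 1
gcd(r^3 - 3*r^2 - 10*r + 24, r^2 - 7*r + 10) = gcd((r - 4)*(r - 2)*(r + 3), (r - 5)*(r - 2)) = r - 2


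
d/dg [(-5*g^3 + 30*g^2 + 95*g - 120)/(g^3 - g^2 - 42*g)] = 5*(-5*g^4 + 46*g^3 - 161*g^2 - 48*g - 1008)/(g^2*(g^4 - 2*g^3 - 83*g^2 + 84*g + 1764))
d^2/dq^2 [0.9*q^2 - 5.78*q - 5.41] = 1.80000000000000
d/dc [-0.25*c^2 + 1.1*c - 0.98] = 1.1 - 0.5*c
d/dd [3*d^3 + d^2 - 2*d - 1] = 9*d^2 + 2*d - 2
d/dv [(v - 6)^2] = 2*v - 12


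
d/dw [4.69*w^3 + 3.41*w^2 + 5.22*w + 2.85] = 14.07*w^2 + 6.82*w + 5.22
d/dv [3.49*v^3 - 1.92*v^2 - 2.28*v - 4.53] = 10.47*v^2 - 3.84*v - 2.28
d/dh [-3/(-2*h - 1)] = -6/(2*h + 1)^2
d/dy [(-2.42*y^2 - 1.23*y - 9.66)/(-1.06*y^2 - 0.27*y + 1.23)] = (-0.6504*y^2 - 26.4324*y - 4.1211)/(1.1236*y^4 + 0.5724*y^3 - 2.5347*y^2 - 0.6642*y + 1.5129)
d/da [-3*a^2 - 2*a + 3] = -6*a - 2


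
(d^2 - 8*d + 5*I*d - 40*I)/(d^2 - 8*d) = (d + 5*I)/d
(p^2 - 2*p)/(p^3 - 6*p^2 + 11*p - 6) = p/(p^2 - 4*p + 3)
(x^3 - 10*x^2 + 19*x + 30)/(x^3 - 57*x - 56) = (x^2 - 11*x + 30)/(x^2 - x - 56)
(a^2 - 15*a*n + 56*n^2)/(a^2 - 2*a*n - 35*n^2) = (a - 8*n)/(a + 5*n)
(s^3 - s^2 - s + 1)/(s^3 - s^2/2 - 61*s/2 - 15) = 2*(-s^3 + s^2 + s - 1)/(-2*s^3 + s^2 + 61*s + 30)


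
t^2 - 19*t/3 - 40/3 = (t - 8)*(t + 5/3)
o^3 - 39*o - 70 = (o - 7)*(o + 2)*(o + 5)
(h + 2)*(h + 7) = h^2 + 9*h + 14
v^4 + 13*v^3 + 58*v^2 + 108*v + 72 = (v + 2)^2*(v + 3)*(v + 6)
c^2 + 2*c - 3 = (c - 1)*(c + 3)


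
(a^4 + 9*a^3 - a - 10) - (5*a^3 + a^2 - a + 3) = a^4 + 4*a^3 - a^2 - 13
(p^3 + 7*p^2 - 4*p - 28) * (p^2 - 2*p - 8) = p^5 + 5*p^4 - 26*p^3 - 76*p^2 + 88*p + 224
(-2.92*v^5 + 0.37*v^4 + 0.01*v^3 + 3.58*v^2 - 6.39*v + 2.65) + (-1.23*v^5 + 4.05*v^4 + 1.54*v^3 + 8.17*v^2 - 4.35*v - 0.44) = -4.15*v^5 + 4.42*v^4 + 1.55*v^3 + 11.75*v^2 - 10.74*v + 2.21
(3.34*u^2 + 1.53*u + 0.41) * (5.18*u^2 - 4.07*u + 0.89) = 17.3012*u^4 - 5.6684*u^3 - 1.1307*u^2 - 0.307*u + 0.3649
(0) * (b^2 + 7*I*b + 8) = 0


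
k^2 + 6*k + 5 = (k + 1)*(k + 5)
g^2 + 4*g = g*(g + 4)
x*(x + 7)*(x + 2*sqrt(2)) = x^3 + 2*sqrt(2)*x^2 + 7*x^2 + 14*sqrt(2)*x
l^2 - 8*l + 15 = (l - 5)*(l - 3)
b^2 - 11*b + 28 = (b - 7)*(b - 4)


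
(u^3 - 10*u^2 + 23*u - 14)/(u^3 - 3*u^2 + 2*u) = (u - 7)/u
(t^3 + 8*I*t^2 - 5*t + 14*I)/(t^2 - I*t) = t + 9*I - 14/t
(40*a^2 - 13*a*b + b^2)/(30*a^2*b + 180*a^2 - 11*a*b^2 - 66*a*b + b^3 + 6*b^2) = (8*a - b)/(6*a*b + 36*a - b^2 - 6*b)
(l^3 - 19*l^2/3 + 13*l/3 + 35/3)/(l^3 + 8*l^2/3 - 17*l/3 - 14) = (l^2 - 4*l - 5)/(l^2 + 5*l + 6)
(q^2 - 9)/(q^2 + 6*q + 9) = (q - 3)/(q + 3)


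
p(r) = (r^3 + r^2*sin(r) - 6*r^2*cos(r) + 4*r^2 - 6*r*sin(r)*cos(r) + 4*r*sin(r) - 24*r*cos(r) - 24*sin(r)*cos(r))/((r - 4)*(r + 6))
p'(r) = (6*r^2*sin(r) + r^2*cos(r) + 3*r^2 + 6*r*sin(r)^2 + 26*r*sin(r) - 6*r*cos(r)^2 - 8*r*cos(r) + 8*r + 24*sin(r)^2 - 6*sin(r)*cos(r) + 4*sin(r) - 24*cos(r)^2 - 24*cos(r))/((r - 4)*(r + 6)) - (r^3 + r^2*sin(r) - 6*r^2*cos(r) + 4*r^2 - 6*r*sin(r)*cos(r) + 4*r*sin(r) - 24*r*cos(r) - 24*sin(r)*cos(r))/((r - 4)*(r + 6)^2) - (r^3 + r^2*sin(r) - 6*r^2*cos(r) + 4*r^2 - 6*r*sin(r)*cos(r) + 4*r*sin(r) - 24*r*cos(r) - 24*sin(r)*cos(r))/((r - 4)^2*(r + 6))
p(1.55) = -1.09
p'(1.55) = -6.29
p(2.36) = -9.41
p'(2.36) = -14.41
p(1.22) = 0.47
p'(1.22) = -3.24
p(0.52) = 0.95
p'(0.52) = 1.27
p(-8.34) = -7.68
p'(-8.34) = -7.66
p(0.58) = 1.02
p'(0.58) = 1.04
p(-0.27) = -0.50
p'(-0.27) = 1.60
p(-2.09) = 0.21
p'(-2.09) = -0.94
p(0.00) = 0.00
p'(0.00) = 2.00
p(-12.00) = -16.30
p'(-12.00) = 4.95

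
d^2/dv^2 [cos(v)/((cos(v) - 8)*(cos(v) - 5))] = (-13*(1 - cos(v)^2)^2 - cos(v)^5 + 242*cos(v)^3 - 546*cos(v)^2 - 1840*cos(v) + 1053)/((cos(v) - 8)^3*(cos(v) - 5)^3)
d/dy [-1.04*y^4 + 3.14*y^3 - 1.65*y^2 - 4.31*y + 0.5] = -4.16*y^3 + 9.42*y^2 - 3.3*y - 4.31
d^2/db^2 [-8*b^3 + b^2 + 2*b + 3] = 2 - 48*b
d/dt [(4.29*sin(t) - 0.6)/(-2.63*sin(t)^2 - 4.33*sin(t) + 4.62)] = (11.2827*sin(t)^2 - 3.156*sin(t) + 17.2218)*cos(t)/(6.9169*sin(t)^4 + 22.7758*sin(t)^3 - 5.5523*sin(t)^2 - 40.0092*sin(t) + 21.3444)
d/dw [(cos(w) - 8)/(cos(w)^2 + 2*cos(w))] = (sin(w) - 16*sin(w)/cos(w)^2 - 16*tan(w))/(cos(w) + 2)^2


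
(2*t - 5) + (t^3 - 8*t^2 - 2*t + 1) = t^3 - 8*t^2 - 4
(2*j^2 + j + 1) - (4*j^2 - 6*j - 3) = -2*j^2 + 7*j + 4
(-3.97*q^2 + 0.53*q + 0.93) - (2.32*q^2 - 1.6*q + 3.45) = -6.29*q^2 + 2.13*q - 2.52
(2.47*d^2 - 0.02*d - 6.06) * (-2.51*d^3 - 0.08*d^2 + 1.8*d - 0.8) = -6.1997*d^5 - 0.1474*d^4 + 19.6582*d^3 - 1.5272*d^2 - 10.892*d + 4.848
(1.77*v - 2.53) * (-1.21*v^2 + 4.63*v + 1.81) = -2.1417*v^3 + 11.2564*v^2 - 8.5102*v - 4.5793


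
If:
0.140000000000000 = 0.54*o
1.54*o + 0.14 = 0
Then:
No Solution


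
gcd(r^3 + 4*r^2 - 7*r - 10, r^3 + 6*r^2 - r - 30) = r^2 + 3*r - 10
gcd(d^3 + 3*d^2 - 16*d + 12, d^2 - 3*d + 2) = d^2 - 3*d + 2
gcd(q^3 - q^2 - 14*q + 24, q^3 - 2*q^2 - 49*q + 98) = q - 2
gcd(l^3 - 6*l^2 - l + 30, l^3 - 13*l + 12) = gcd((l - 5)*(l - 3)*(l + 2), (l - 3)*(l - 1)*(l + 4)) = l - 3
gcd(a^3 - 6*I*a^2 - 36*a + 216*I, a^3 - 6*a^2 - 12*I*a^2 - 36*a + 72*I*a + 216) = a^2 + a*(-6 - 6*I) + 36*I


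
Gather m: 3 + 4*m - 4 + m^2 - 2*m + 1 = m^2 + 2*m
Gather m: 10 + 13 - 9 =14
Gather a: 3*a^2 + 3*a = 3*a^2 + 3*a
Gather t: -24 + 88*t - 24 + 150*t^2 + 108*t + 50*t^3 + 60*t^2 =50*t^3 + 210*t^2 + 196*t - 48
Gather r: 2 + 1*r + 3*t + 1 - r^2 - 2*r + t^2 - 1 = -r^2 - r + t^2 + 3*t + 2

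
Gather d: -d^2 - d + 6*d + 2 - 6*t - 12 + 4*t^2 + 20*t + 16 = -d^2 + 5*d + 4*t^2 + 14*t + 6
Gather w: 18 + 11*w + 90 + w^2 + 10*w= w^2 + 21*w + 108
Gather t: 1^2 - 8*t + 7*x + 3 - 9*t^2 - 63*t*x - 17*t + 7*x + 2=-9*t^2 + t*(-63*x - 25) + 14*x + 6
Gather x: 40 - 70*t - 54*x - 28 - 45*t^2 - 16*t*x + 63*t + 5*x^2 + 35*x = -45*t^2 - 7*t + 5*x^2 + x*(-16*t - 19) + 12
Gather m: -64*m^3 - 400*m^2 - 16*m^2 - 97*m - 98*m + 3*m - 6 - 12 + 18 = -64*m^3 - 416*m^2 - 192*m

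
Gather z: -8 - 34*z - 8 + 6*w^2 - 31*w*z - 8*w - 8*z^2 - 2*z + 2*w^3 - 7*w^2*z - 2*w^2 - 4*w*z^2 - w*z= 2*w^3 + 4*w^2 - 8*w + z^2*(-4*w - 8) + z*(-7*w^2 - 32*w - 36) - 16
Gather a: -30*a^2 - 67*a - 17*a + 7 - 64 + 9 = -30*a^2 - 84*a - 48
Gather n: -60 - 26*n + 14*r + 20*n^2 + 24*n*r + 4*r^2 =20*n^2 + n*(24*r - 26) + 4*r^2 + 14*r - 60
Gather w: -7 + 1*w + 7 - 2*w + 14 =14 - w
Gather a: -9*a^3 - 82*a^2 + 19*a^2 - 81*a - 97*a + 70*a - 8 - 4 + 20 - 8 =-9*a^3 - 63*a^2 - 108*a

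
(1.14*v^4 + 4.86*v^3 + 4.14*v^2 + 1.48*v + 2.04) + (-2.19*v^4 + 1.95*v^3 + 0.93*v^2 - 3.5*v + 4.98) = -1.05*v^4 + 6.81*v^3 + 5.07*v^2 - 2.02*v + 7.02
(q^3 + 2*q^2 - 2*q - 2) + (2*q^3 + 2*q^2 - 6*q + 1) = 3*q^3 + 4*q^2 - 8*q - 1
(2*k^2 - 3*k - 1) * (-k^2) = -2*k^4 + 3*k^3 + k^2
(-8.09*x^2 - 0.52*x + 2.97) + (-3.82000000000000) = -8.09*x^2 - 0.52*x - 0.85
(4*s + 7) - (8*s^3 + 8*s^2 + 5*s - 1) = -8*s^3 - 8*s^2 - s + 8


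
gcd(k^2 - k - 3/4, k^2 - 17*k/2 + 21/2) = k - 3/2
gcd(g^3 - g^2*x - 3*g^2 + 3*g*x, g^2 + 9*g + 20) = 1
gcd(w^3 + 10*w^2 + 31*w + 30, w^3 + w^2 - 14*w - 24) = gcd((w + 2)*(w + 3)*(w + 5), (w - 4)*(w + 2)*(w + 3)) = w^2 + 5*w + 6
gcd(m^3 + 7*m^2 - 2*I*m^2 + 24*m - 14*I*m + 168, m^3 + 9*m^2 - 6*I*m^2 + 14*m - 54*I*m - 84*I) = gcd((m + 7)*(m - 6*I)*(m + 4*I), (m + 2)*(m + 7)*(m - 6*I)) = m^2 + m*(7 - 6*I) - 42*I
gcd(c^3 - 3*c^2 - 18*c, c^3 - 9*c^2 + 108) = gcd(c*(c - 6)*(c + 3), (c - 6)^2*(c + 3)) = c^2 - 3*c - 18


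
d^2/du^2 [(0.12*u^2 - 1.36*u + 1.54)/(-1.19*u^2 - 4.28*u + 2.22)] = (2.22044604925031e-16*u^4 + 5.07416*u^3 - 14.98686*u^2 - 25.50408*u - 39.89588)/(1.685159*u^6 + 18.182724*u^5 + 55.965462*u^4 + 10.561328*u^3 - 104.406156*u^2 + 63.280656*u - 10.941048)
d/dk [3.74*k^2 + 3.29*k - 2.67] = 7.48*k + 3.29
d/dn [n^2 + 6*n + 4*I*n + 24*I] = 2*n + 6 + 4*I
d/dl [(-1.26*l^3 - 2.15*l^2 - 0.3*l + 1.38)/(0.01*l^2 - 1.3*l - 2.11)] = (-0.0126*l^4 + 3.276*l^3 + 10.7738*l^2 + 9.0454*l + 2.427)/(0.0001*l^4 - 0.026*l^3 + 1.6478*l^2 + 5.486*l + 4.4521)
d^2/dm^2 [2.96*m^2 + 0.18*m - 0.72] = 5.92000000000000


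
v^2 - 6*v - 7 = (v - 7)*(v + 1)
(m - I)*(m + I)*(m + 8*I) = m^3 + 8*I*m^2 + m + 8*I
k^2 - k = k*(k - 1)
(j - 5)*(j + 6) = j^2 + j - 30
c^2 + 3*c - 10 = (c - 2)*(c + 5)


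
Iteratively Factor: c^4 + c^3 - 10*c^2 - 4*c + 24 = (c - 2)*(c^3 + 3*c^2 - 4*c - 12) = (c - 2)*(c + 2)*(c^2 + c - 6) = (c - 2)^2*(c + 2)*(c + 3)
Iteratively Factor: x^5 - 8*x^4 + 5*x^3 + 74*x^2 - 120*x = (x)*(x^4 - 8*x^3 + 5*x^2 + 74*x - 120) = x*(x - 2)*(x^3 - 6*x^2 - 7*x + 60) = x*(x - 2)*(x + 3)*(x^2 - 9*x + 20) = x*(x - 4)*(x - 2)*(x + 3)*(x - 5)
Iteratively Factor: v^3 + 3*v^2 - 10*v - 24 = (v + 2)*(v^2 + v - 12) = (v + 2)*(v + 4)*(v - 3)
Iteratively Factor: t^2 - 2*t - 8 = (t - 4)*(t + 2)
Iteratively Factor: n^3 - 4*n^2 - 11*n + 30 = (n - 5)*(n^2 + n - 6) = (n - 5)*(n - 2)*(n + 3)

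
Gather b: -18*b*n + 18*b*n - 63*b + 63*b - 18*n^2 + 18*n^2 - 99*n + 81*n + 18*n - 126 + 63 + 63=0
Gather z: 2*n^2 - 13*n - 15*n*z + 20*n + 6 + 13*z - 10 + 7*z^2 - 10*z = 2*n^2 + 7*n + 7*z^2 + z*(3 - 15*n) - 4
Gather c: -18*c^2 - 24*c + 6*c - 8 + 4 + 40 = -18*c^2 - 18*c + 36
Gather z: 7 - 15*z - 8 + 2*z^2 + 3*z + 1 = 2*z^2 - 12*z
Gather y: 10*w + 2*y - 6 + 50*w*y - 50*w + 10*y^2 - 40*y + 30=-40*w + 10*y^2 + y*(50*w - 38) + 24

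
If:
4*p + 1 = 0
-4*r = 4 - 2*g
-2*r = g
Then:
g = 1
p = -1/4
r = -1/2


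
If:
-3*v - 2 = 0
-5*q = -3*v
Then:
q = -2/5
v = -2/3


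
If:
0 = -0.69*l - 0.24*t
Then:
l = -0.347826086956522*t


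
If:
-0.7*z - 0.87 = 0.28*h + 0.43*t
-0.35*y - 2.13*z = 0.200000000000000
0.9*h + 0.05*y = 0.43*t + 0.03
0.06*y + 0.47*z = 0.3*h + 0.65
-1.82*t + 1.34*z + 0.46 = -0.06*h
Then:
No Solution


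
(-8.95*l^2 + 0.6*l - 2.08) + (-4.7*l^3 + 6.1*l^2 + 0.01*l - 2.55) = -4.7*l^3 - 2.85*l^2 + 0.61*l - 4.63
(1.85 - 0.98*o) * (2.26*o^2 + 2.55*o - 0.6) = -2.2148*o^3 + 1.682*o^2 + 5.3055*o - 1.11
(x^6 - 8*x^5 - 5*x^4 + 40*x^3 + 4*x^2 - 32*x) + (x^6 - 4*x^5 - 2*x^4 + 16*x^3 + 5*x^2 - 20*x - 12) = 2*x^6 - 12*x^5 - 7*x^4 + 56*x^3 + 9*x^2 - 52*x - 12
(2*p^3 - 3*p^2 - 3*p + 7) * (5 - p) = -2*p^4 + 13*p^3 - 12*p^2 - 22*p + 35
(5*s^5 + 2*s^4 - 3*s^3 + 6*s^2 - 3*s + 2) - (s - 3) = 5*s^5 + 2*s^4 - 3*s^3 + 6*s^2 - 4*s + 5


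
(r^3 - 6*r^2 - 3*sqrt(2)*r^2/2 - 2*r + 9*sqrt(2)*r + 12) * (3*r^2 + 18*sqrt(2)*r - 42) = 3*r^5 - 18*r^4 + 27*sqrt(2)*r^4/2 - 81*sqrt(2)*r^3 - 102*r^3 + 27*sqrt(2)*r^2 + 612*r^2 - 162*sqrt(2)*r + 84*r - 504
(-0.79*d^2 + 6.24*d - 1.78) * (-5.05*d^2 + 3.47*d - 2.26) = 3.9895*d^4 - 34.2533*d^3 + 32.4272*d^2 - 20.279*d + 4.0228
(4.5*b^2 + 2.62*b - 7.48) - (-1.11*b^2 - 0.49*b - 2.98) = 5.61*b^2 + 3.11*b - 4.5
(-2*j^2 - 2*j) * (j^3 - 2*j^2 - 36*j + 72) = -2*j^5 + 2*j^4 + 76*j^3 - 72*j^2 - 144*j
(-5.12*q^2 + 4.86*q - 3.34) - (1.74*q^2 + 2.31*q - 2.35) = -6.86*q^2 + 2.55*q - 0.99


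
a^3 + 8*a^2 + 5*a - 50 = (a - 2)*(a + 5)^2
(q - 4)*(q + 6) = q^2 + 2*q - 24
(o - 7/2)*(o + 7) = o^2 + 7*o/2 - 49/2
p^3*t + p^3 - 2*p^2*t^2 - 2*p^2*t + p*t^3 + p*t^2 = (-p + t)^2*(p*t + p)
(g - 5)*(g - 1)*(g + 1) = g^3 - 5*g^2 - g + 5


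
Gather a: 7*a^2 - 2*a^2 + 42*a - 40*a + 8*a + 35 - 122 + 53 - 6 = 5*a^2 + 10*a - 40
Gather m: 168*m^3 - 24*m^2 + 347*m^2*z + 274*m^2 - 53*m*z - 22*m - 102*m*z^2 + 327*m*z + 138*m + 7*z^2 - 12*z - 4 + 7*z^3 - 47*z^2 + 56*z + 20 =168*m^3 + m^2*(347*z + 250) + m*(-102*z^2 + 274*z + 116) + 7*z^3 - 40*z^2 + 44*z + 16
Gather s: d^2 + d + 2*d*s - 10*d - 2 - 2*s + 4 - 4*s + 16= d^2 - 9*d + s*(2*d - 6) + 18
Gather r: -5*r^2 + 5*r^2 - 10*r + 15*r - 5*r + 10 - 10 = 0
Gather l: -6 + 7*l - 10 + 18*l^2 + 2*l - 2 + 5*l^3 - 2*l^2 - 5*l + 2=5*l^3 + 16*l^2 + 4*l - 16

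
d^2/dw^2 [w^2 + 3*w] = 2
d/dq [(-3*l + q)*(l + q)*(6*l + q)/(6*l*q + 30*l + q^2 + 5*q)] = (3*l^2 - 10*l + q^2 + 10*q)/(q^2 + 10*q + 25)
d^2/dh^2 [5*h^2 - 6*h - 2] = 10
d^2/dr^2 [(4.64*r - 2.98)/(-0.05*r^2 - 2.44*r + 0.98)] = (-(0.1*r + 2.44)*(0.2*r + 4.88)*(4.64*r - 2.98) + (1.392*r + 22.3452)*(0.05*r^2 + 2.44*r - 0.98))/(0.05*r^2 + 2.44*r - 0.98)^3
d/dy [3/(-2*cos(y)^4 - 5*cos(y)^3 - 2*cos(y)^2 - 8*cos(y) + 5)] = -3*(10*cos(y) + 15*cos(2*y)/2 + 2*cos(3*y) + 31/2)*sin(y)/(2*cos(y)^4 + 5*cos(y)^3 + 2*cos(y)^2 + 8*cos(y) - 5)^2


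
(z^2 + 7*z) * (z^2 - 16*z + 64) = z^4 - 9*z^3 - 48*z^2 + 448*z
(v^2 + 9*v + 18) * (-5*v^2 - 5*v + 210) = -5*v^4 - 50*v^3 + 75*v^2 + 1800*v + 3780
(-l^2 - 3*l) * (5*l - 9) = -5*l^3 - 6*l^2 + 27*l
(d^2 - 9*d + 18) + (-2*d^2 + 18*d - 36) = -d^2 + 9*d - 18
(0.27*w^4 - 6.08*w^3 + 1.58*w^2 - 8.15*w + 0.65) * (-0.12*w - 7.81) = -0.0324*w^5 - 1.3791*w^4 + 47.2952*w^3 - 11.3618*w^2 + 63.5735*w - 5.0765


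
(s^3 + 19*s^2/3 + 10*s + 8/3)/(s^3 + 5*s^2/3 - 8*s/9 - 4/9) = 3*(s + 4)/(3*s - 2)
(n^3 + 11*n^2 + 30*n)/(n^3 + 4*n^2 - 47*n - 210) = n/(n - 7)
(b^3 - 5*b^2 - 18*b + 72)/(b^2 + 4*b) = b - 9 + 18/b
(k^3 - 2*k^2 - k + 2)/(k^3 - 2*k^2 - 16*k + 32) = (k^2 - 1)/(k^2 - 16)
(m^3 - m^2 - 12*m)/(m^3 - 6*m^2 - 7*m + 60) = m/(m - 5)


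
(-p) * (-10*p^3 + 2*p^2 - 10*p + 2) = 10*p^4 - 2*p^3 + 10*p^2 - 2*p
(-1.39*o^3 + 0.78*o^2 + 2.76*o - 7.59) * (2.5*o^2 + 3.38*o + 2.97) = -3.475*o^5 - 2.7482*o^4 + 5.4081*o^3 - 7.3296*o^2 - 17.457*o - 22.5423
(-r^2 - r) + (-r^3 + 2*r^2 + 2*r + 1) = -r^3 + r^2 + r + 1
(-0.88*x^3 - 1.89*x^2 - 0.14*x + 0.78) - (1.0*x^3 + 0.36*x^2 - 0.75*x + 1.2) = -1.88*x^3 - 2.25*x^2 + 0.61*x - 0.42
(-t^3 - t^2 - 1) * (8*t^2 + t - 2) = -8*t^5 - 9*t^4 + t^3 - 6*t^2 - t + 2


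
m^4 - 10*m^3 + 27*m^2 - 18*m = m*(m - 6)*(m - 3)*(m - 1)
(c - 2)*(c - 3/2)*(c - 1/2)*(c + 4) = c^4 - 45*c^2/4 + 35*c/2 - 6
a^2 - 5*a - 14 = (a - 7)*(a + 2)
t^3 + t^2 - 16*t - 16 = (t - 4)*(t + 1)*(t + 4)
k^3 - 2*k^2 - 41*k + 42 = (k - 7)*(k - 1)*(k + 6)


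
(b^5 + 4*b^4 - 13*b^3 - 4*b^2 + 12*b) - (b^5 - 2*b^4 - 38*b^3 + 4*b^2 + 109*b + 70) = 6*b^4 + 25*b^3 - 8*b^2 - 97*b - 70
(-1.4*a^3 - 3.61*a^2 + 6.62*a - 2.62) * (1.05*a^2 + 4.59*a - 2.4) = -1.47*a^5 - 10.2165*a^4 - 6.2589*a^3 + 36.2988*a^2 - 27.9138*a + 6.288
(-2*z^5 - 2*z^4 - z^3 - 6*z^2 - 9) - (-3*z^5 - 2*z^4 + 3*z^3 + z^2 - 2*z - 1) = z^5 - 4*z^3 - 7*z^2 + 2*z - 8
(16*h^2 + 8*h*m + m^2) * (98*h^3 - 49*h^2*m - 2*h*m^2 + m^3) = 1568*h^5 - 326*h^3*m^2 - 49*h^2*m^3 + 6*h*m^4 + m^5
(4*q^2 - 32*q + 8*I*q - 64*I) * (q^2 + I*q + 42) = 4*q^4 - 32*q^3 + 12*I*q^3 + 160*q^2 - 96*I*q^2 - 1280*q + 336*I*q - 2688*I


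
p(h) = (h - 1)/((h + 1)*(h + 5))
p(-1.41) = 1.64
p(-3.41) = 1.15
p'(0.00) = 0.44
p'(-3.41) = -0.51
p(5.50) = 0.07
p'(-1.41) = 2.86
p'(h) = -(h - 1)/((h + 1)*(h + 5)^2) - (h - 1)/((h + 1)^2*(h + 5)) + 1/((h + 1)*(h + 5))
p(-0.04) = -0.22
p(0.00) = -0.20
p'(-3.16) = -0.34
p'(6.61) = -0.00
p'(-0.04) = 0.48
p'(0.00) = 0.44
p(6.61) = 0.06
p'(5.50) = -0.00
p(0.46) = -0.07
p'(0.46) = 0.18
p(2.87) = 0.06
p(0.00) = -0.20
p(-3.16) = 1.05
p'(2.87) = 0.01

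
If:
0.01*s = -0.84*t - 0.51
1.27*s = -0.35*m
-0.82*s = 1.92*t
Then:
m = -5.31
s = 1.46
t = -0.62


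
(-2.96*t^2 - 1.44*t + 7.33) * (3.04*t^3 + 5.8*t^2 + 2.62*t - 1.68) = -8.9984*t^5 - 21.5456*t^4 + 6.176*t^3 + 43.714*t^2 + 21.6238*t - 12.3144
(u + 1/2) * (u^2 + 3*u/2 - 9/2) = u^3 + 2*u^2 - 15*u/4 - 9/4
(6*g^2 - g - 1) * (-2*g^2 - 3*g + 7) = -12*g^4 - 16*g^3 + 47*g^2 - 4*g - 7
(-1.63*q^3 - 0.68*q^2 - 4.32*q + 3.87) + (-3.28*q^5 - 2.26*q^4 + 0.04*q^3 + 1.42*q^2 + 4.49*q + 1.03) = -3.28*q^5 - 2.26*q^4 - 1.59*q^3 + 0.74*q^2 + 0.17*q + 4.9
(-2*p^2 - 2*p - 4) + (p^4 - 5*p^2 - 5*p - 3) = p^4 - 7*p^2 - 7*p - 7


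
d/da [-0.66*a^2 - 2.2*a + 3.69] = -1.32*a - 2.2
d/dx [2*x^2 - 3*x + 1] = 4*x - 3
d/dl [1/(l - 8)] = -1/(l - 8)^2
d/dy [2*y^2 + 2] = 4*y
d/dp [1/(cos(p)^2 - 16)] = 2*sin(p)*cos(p)/(cos(p)^2 - 16)^2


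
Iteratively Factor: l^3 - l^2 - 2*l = (l - 2)*(l^2 + l) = (l - 2)*(l + 1)*(l)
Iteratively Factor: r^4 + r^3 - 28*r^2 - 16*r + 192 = (r + 4)*(r^3 - 3*r^2 - 16*r + 48) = (r + 4)^2*(r^2 - 7*r + 12) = (r - 4)*(r + 4)^2*(r - 3)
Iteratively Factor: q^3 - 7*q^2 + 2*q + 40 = (q - 5)*(q^2 - 2*q - 8) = (q - 5)*(q - 4)*(q + 2)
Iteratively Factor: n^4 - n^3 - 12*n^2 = (n + 3)*(n^3 - 4*n^2) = (n - 4)*(n + 3)*(n^2) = n*(n - 4)*(n + 3)*(n)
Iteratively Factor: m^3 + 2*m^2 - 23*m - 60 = (m + 3)*(m^2 - m - 20) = (m - 5)*(m + 3)*(m + 4)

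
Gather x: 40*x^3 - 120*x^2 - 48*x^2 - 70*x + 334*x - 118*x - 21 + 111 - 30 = 40*x^3 - 168*x^2 + 146*x + 60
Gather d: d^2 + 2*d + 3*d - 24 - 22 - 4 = d^2 + 5*d - 50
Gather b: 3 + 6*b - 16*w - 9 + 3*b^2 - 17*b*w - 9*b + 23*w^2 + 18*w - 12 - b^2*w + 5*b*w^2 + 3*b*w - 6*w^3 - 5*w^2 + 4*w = b^2*(3 - w) + b*(5*w^2 - 14*w - 3) - 6*w^3 + 18*w^2 + 6*w - 18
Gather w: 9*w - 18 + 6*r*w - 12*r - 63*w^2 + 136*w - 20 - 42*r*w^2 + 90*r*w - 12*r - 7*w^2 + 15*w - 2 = -24*r + w^2*(-42*r - 70) + w*(96*r + 160) - 40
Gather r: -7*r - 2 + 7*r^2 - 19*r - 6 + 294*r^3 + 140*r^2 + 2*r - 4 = 294*r^3 + 147*r^2 - 24*r - 12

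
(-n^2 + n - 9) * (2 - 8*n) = 8*n^3 - 10*n^2 + 74*n - 18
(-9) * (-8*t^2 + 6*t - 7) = 72*t^2 - 54*t + 63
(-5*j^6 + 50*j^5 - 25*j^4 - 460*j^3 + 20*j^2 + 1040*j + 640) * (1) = -5*j^6 + 50*j^5 - 25*j^4 - 460*j^3 + 20*j^2 + 1040*j + 640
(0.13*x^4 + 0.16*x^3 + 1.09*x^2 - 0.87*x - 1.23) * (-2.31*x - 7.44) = -0.3003*x^5 - 1.3368*x^4 - 3.7083*x^3 - 6.0999*x^2 + 9.3141*x + 9.1512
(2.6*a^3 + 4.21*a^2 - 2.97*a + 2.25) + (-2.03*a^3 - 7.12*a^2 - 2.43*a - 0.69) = 0.57*a^3 - 2.91*a^2 - 5.4*a + 1.56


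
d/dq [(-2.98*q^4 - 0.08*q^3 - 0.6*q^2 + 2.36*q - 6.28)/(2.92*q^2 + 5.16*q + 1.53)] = (-17.4032*q^5 - 46.364*q^4 - 19.0632*q^3 - 10.3544*q^2 + 34.8392*q + 36.0156)/(8.5264*q^4 + 30.1344*q^3 + 35.5608*q^2 + 15.7896*q + 2.3409)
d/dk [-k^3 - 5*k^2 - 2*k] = -3*k^2 - 10*k - 2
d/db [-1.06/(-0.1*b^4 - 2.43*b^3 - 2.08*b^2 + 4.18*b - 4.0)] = (-0.424*b^3 - 7.7274*b^2 - 4.4096*b + 4.4308)/(0.1*b^4 + 2.43*b^3 + 2.08*b^2 - 4.18*b + 4.0)^2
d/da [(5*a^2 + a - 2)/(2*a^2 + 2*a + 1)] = (8*a^2 + 18*a + 5)/(4*a^4 + 8*a^3 + 8*a^2 + 4*a + 1)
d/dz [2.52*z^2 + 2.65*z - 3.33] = 5.04*z + 2.65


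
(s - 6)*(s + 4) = s^2 - 2*s - 24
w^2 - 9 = (w - 3)*(w + 3)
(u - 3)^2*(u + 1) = u^3 - 5*u^2 + 3*u + 9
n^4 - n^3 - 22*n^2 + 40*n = n*(n - 4)*(n - 2)*(n + 5)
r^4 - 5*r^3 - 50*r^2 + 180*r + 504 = (r - 7)*(r - 6)*(r + 2)*(r + 6)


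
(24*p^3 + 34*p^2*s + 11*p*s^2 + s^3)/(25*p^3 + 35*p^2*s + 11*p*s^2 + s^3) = (24*p^2 + 10*p*s + s^2)/(25*p^2 + 10*p*s + s^2)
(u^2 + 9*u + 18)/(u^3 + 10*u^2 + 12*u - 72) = (u + 3)/(u^2 + 4*u - 12)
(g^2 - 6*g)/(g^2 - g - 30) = g/(g + 5)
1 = 1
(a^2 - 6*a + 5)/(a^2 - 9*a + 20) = (a - 1)/(a - 4)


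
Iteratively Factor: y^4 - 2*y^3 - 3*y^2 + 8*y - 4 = (y - 2)*(y^3 - 3*y + 2) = (y - 2)*(y - 1)*(y^2 + y - 2) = (y - 2)*(y - 1)*(y + 2)*(y - 1)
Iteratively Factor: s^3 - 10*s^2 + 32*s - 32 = (s - 2)*(s^2 - 8*s + 16) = (s - 4)*(s - 2)*(s - 4)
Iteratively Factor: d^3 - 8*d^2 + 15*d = (d - 5)*(d^2 - 3*d) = (d - 5)*(d - 3)*(d)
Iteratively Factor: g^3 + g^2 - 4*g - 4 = (g + 2)*(g^2 - g - 2) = (g - 2)*(g + 2)*(g + 1)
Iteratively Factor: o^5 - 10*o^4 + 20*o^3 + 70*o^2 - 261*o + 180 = (o - 4)*(o^4 - 6*o^3 - 4*o^2 + 54*o - 45) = (o - 4)*(o - 1)*(o^3 - 5*o^2 - 9*o + 45) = (o - 4)*(o - 3)*(o - 1)*(o^2 - 2*o - 15) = (o - 5)*(o - 4)*(o - 3)*(o - 1)*(o + 3)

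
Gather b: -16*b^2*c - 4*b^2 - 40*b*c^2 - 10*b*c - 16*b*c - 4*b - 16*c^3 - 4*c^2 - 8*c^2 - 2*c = b^2*(-16*c - 4) + b*(-40*c^2 - 26*c - 4) - 16*c^3 - 12*c^2 - 2*c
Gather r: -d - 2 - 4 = -d - 6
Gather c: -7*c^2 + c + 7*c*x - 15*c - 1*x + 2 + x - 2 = -7*c^2 + c*(7*x - 14)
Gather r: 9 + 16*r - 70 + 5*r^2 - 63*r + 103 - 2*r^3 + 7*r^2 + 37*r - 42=-2*r^3 + 12*r^2 - 10*r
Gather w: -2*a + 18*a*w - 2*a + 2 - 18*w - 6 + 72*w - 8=-4*a + w*(18*a + 54) - 12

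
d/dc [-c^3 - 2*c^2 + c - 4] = -3*c^2 - 4*c + 1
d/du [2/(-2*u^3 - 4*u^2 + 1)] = 4*u*(3*u + 4)/(2*u^3 + 4*u^2 - 1)^2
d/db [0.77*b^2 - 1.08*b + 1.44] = 1.54*b - 1.08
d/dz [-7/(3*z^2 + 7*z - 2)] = 7*(6*z + 7)/(3*z^2 + 7*z - 2)^2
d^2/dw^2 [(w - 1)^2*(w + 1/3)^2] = 12*w^2 - 8*w - 4/9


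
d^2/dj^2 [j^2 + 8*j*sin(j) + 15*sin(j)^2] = -8*j*sin(j) - 60*sin(j)^2 + 16*cos(j) + 32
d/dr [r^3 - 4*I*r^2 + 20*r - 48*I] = 3*r^2 - 8*I*r + 20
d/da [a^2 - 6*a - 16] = 2*a - 6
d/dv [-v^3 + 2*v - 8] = 2 - 3*v^2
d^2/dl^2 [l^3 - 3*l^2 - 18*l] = 6*l - 6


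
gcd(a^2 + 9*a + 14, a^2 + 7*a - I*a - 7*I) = a + 7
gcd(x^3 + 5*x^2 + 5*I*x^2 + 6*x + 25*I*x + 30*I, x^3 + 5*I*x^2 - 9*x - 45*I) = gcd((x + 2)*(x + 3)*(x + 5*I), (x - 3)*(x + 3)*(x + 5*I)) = x^2 + x*(3 + 5*I) + 15*I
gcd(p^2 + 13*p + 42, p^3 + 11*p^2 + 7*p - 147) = p + 7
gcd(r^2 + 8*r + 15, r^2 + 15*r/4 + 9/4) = r + 3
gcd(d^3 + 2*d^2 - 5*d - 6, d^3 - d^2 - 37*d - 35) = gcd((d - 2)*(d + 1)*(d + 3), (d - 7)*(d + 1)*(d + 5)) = d + 1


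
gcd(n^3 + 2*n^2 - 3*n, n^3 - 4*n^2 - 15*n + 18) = n^2 + 2*n - 3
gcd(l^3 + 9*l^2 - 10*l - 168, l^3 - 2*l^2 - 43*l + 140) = l^2 + 3*l - 28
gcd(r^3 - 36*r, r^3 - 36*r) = r^3 - 36*r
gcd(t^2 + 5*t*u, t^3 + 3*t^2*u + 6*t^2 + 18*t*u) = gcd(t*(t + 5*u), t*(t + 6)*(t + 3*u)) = t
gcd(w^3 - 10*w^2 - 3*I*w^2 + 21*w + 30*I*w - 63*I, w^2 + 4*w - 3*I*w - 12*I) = w - 3*I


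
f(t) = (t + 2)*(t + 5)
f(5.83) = 84.80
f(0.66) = 15.06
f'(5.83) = 18.66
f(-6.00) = 4.00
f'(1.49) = 9.98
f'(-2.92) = 1.16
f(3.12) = 41.57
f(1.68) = 24.58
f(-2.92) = -1.91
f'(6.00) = 19.00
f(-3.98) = -2.02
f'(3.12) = 13.24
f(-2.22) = -0.61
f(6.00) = 88.00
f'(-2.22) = 2.56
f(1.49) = 22.65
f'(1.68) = 10.36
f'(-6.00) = -5.00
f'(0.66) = 8.32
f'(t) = 2*t + 7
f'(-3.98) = -0.96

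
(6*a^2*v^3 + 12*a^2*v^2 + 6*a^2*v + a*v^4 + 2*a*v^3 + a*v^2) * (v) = 6*a^2*v^4 + 12*a^2*v^3 + 6*a^2*v^2 + a*v^5 + 2*a*v^4 + a*v^3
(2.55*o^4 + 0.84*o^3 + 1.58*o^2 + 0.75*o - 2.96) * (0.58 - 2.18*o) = -5.559*o^5 - 0.3522*o^4 - 2.9572*o^3 - 0.7186*o^2 + 6.8878*o - 1.7168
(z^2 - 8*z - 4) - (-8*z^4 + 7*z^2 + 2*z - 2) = 8*z^4 - 6*z^2 - 10*z - 2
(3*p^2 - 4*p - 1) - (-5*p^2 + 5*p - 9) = 8*p^2 - 9*p + 8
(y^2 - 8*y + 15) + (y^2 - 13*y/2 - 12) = 2*y^2 - 29*y/2 + 3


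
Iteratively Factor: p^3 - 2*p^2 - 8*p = (p + 2)*(p^2 - 4*p) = (p - 4)*(p + 2)*(p)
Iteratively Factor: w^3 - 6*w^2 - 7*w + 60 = (w + 3)*(w^2 - 9*w + 20) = (w - 4)*(w + 3)*(w - 5)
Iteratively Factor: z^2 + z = (z + 1)*(z)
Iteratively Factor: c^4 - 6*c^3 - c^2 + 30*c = (c + 2)*(c^3 - 8*c^2 + 15*c) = c*(c + 2)*(c^2 - 8*c + 15) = c*(c - 3)*(c + 2)*(c - 5)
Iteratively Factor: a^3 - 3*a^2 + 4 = (a - 2)*(a^2 - a - 2) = (a - 2)^2*(a + 1)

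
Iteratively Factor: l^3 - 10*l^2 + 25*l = (l)*(l^2 - 10*l + 25) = l*(l - 5)*(l - 5)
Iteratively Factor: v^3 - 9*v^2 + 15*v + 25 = (v - 5)*(v^2 - 4*v - 5) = (v - 5)*(v + 1)*(v - 5)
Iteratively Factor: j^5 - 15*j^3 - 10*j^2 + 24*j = (j)*(j^4 - 15*j^2 - 10*j + 24) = j*(j - 1)*(j^3 + j^2 - 14*j - 24) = j*(j - 4)*(j - 1)*(j^2 + 5*j + 6) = j*(j - 4)*(j - 1)*(j + 3)*(j + 2)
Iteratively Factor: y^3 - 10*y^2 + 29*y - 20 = (y - 5)*(y^2 - 5*y + 4) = (y - 5)*(y - 4)*(y - 1)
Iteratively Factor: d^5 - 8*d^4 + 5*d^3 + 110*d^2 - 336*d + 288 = (d - 2)*(d^4 - 6*d^3 - 7*d^2 + 96*d - 144) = (d - 4)*(d - 2)*(d^3 - 2*d^2 - 15*d + 36) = (d - 4)*(d - 3)*(d - 2)*(d^2 + d - 12) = (d - 4)*(d - 3)*(d - 2)*(d + 4)*(d - 3)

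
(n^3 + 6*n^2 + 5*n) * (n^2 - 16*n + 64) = n^5 - 10*n^4 - 27*n^3 + 304*n^2 + 320*n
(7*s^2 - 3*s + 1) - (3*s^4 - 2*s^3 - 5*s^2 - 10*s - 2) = -3*s^4 + 2*s^3 + 12*s^2 + 7*s + 3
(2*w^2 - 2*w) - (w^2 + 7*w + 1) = w^2 - 9*w - 1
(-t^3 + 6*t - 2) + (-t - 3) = -t^3 + 5*t - 5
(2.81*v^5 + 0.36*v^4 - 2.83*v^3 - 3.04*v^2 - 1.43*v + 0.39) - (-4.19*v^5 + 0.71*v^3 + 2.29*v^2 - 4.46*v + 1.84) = 7.0*v^5 + 0.36*v^4 - 3.54*v^3 - 5.33*v^2 + 3.03*v - 1.45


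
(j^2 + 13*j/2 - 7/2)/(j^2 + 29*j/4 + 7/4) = 2*(2*j - 1)/(4*j + 1)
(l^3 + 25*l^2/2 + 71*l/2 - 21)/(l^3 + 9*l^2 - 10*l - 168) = (l - 1/2)/(l - 4)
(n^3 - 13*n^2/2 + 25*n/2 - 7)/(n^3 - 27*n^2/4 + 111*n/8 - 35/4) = 4*(n - 1)/(4*n - 5)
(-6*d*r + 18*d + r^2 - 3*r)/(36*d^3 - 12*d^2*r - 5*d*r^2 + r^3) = (r - 3)/(-6*d^2 + d*r + r^2)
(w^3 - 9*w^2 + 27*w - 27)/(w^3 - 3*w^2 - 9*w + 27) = (w - 3)/(w + 3)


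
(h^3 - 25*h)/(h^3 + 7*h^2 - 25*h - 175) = h/(h + 7)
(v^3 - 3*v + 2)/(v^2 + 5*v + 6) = (v^2 - 2*v + 1)/(v + 3)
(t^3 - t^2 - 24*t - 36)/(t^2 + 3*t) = t - 4 - 12/t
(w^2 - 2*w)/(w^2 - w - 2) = w/(w + 1)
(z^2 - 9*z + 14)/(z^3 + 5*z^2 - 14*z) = (z - 7)/(z*(z + 7))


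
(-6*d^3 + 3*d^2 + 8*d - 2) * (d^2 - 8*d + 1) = -6*d^5 + 51*d^4 - 22*d^3 - 63*d^2 + 24*d - 2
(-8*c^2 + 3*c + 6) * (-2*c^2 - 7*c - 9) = 16*c^4 + 50*c^3 + 39*c^2 - 69*c - 54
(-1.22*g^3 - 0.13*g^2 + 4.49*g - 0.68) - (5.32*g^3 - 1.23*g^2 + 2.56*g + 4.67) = -6.54*g^3 + 1.1*g^2 + 1.93*g - 5.35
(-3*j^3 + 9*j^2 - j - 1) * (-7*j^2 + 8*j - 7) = 21*j^5 - 87*j^4 + 100*j^3 - 64*j^2 - j + 7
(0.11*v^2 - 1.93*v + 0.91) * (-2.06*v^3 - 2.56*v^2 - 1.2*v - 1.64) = -0.2266*v^5 + 3.6942*v^4 + 2.9342*v^3 - 0.194*v^2 + 2.0732*v - 1.4924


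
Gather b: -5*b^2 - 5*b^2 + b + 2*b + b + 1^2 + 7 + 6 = -10*b^2 + 4*b + 14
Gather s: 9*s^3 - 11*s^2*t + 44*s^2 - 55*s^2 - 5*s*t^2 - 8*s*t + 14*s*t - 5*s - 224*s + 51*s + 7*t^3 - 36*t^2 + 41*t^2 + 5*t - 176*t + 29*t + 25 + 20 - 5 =9*s^3 + s^2*(-11*t - 11) + s*(-5*t^2 + 6*t - 178) + 7*t^3 + 5*t^2 - 142*t + 40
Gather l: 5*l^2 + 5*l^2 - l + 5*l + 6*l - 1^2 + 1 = 10*l^2 + 10*l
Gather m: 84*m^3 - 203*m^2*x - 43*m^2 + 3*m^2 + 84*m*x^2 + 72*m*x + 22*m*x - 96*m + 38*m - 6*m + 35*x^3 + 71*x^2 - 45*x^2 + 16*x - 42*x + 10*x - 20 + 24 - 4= 84*m^3 + m^2*(-203*x - 40) + m*(84*x^2 + 94*x - 64) + 35*x^3 + 26*x^2 - 16*x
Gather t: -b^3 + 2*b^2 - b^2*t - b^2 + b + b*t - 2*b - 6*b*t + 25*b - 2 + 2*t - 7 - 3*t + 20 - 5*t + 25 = -b^3 + b^2 + 24*b + t*(-b^2 - 5*b - 6) + 36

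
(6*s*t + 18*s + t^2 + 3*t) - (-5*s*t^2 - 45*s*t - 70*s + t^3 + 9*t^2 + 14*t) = 5*s*t^2 + 51*s*t + 88*s - t^3 - 8*t^2 - 11*t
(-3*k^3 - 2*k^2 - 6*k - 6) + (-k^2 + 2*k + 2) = -3*k^3 - 3*k^2 - 4*k - 4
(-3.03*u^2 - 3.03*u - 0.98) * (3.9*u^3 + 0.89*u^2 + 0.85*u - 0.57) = -11.817*u^5 - 14.5137*u^4 - 9.0942*u^3 - 1.7206*u^2 + 0.8941*u + 0.5586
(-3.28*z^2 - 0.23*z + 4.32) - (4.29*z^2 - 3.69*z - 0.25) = -7.57*z^2 + 3.46*z + 4.57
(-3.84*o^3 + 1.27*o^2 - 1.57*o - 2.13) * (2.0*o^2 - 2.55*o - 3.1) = -7.68*o^5 + 12.332*o^4 + 5.5255*o^3 - 4.1935*o^2 + 10.2985*o + 6.603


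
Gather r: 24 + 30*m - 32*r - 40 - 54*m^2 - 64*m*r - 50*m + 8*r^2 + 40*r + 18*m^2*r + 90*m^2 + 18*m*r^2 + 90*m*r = 36*m^2 - 20*m + r^2*(18*m + 8) + r*(18*m^2 + 26*m + 8) - 16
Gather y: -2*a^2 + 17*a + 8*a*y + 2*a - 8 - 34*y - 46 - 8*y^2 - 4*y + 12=-2*a^2 + 19*a - 8*y^2 + y*(8*a - 38) - 42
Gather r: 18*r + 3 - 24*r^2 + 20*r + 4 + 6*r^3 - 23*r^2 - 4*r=6*r^3 - 47*r^2 + 34*r + 7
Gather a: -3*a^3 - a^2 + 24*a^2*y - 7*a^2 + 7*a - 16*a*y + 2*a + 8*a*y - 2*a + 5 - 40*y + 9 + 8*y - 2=-3*a^3 + a^2*(24*y - 8) + a*(7 - 8*y) - 32*y + 12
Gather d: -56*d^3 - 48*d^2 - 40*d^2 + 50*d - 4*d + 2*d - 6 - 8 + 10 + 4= -56*d^3 - 88*d^2 + 48*d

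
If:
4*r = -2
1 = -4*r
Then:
No Solution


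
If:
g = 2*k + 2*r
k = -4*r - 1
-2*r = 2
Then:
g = 4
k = 3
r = -1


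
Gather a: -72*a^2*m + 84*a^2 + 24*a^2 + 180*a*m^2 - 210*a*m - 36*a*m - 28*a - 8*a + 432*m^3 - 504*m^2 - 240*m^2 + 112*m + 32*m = a^2*(108 - 72*m) + a*(180*m^2 - 246*m - 36) + 432*m^3 - 744*m^2 + 144*m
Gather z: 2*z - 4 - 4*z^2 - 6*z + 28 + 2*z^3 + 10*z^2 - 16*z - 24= 2*z^3 + 6*z^2 - 20*z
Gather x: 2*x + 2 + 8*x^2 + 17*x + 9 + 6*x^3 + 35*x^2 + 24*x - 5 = 6*x^3 + 43*x^2 + 43*x + 6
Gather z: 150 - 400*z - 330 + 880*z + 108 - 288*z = 192*z - 72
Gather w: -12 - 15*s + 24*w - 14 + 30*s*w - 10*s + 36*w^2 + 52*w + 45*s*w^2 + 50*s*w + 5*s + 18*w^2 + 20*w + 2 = -20*s + w^2*(45*s + 54) + w*(80*s + 96) - 24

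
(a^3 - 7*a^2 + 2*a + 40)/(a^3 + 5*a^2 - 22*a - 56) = (a - 5)/(a + 7)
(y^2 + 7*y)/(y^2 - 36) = y*(y + 7)/(y^2 - 36)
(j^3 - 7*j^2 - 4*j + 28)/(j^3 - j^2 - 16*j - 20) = (j^2 - 9*j + 14)/(j^2 - 3*j - 10)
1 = 1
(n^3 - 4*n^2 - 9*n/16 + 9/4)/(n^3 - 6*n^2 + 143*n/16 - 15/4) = (4*n + 3)/(4*n - 5)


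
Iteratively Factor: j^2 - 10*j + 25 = (j - 5)*(j - 5)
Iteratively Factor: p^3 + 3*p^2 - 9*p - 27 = (p - 3)*(p^2 + 6*p + 9) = (p - 3)*(p + 3)*(p + 3)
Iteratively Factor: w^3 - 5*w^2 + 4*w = (w)*(w^2 - 5*w + 4) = w*(w - 4)*(w - 1)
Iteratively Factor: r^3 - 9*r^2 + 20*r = (r - 5)*(r^2 - 4*r) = r*(r - 5)*(r - 4)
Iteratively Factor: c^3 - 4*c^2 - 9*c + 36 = (c - 3)*(c^2 - c - 12) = (c - 3)*(c + 3)*(c - 4)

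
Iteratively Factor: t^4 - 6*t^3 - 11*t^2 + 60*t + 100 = (t - 5)*(t^3 - t^2 - 16*t - 20) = (t - 5)^2*(t^2 + 4*t + 4) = (t - 5)^2*(t + 2)*(t + 2)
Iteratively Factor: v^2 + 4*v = (v + 4)*(v)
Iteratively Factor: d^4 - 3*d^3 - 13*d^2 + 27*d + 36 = (d + 1)*(d^3 - 4*d^2 - 9*d + 36) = (d + 1)*(d + 3)*(d^2 - 7*d + 12) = (d - 3)*(d + 1)*(d + 3)*(d - 4)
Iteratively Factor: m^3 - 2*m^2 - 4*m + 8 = (m - 2)*(m^2 - 4) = (m - 2)^2*(m + 2)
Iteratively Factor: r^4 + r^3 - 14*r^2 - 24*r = (r - 4)*(r^3 + 5*r^2 + 6*r) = (r - 4)*(r + 2)*(r^2 + 3*r) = r*(r - 4)*(r + 2)*(r + 3)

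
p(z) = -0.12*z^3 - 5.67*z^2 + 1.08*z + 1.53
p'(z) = -0.36*z^2 - 11.34*z + 1.08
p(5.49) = -183.29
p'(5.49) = -72.03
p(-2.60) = -37.50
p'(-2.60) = 28.13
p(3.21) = -57.40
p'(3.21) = -39.03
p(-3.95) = -83.81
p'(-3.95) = 40.26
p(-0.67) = -1.70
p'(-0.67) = 8.52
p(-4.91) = -126.26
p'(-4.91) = 48.08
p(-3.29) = -59.12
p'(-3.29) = 34.49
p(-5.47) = -154.39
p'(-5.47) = 52.34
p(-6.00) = -183.15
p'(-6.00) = 56.16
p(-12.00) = -620.55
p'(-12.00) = 85.32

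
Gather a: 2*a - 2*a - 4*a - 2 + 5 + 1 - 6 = -4*a - 2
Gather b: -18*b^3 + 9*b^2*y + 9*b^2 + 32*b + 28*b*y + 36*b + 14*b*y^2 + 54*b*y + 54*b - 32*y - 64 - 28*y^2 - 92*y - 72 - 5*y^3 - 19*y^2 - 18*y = -18*b^3 + b^2*(9*y + 9) + b*(14*y^2 + 82*y + 122) - 5*y^3 - 47*y^2 - 142*y - 136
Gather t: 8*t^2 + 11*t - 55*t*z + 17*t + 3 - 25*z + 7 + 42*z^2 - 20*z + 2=8*t^2 + t*(28 - 55*z) + 42*z^2 - 45*z + 12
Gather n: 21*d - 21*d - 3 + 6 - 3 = 0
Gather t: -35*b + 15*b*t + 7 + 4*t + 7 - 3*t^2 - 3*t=-35*b - 3*t^2 + t*(15*b + 1) + 14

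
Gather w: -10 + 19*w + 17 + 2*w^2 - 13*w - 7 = 2*w^2 + 6*w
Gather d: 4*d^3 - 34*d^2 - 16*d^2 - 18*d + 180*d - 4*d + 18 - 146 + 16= 4*d^3 - 50*d^2 + 158*d - 112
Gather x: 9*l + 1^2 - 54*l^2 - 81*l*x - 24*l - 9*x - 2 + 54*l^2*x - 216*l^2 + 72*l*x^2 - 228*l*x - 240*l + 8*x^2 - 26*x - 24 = -270*l^2 - 255*l + x^2*(72*l + 8) + x*(54*l^2 - 309*l - 35) - 25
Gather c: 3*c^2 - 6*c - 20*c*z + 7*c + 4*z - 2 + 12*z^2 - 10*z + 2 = 3*c^2 + c*(1 - 20*z) + 12*z^2 - 6*z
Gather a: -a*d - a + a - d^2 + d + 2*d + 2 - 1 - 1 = -a*d - d^2 + 3*d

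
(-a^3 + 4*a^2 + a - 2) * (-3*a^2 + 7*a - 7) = 3*a^5 - 19*a^4 + 32*a^3 - 15*a^2 - 21*a + 14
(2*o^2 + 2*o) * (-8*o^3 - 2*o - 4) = -16*o^5 - 16*o^4 - 4*o^3 - 12*o^2 - 8*o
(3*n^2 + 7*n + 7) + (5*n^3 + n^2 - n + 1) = 5*n^3 + 4*n^2 + 6*n + 8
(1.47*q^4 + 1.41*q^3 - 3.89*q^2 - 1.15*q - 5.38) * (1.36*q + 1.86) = 1.9992*q^5 + 4.6518*q^4 - 2.6678*q^3 - 8.7994*q^2 - 9.4558*q - 10.0068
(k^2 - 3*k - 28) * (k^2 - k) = k^4 - 4*k^3 - 25*k^2 + 28*k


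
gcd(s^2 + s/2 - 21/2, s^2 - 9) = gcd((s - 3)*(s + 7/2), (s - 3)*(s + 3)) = s - 3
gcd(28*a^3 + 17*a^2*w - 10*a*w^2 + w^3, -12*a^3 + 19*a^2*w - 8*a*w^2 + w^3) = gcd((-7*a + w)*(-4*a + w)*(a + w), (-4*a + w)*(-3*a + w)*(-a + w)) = -4*a + w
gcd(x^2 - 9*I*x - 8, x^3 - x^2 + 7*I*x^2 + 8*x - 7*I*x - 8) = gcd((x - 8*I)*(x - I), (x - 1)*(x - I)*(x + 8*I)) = x - I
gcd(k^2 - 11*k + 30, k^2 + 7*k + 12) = 1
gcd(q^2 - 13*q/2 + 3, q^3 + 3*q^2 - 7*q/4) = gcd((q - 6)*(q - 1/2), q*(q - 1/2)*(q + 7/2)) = q - 1/2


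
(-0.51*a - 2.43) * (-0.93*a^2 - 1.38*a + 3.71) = 0.4743*a^3 + 2.9637*a^2 + 1.4613*a - 9.0153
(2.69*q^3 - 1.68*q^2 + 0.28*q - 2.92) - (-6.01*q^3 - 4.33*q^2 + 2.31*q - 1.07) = 8.7*q^3 + 2.65*q^2 - 2.03*q - 1.85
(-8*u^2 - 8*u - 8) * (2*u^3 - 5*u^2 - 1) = -16*u^5 + 24*u^4 + 24*u^3 + 48*u^2 + 8*u + 8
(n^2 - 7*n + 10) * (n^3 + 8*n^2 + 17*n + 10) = n^5 + n^4 - 29*n^3 - 29*n^2 + 100*n + 100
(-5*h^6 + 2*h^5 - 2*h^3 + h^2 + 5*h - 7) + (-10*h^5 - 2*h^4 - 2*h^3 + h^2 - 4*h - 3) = -5*h^6 - 8*h^5 - 2*h^4 - 4*h^3 + 2*h^2 + h - 10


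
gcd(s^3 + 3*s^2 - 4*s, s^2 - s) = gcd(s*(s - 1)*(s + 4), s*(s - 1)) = s^2 - s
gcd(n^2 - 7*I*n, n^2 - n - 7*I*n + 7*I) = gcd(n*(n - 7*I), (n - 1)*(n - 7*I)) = n - 7*I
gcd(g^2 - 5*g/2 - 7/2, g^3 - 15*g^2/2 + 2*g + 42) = g - 7/2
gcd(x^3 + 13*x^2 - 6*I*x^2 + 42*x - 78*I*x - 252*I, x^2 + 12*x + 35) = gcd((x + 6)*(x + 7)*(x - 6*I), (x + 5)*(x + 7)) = x + 7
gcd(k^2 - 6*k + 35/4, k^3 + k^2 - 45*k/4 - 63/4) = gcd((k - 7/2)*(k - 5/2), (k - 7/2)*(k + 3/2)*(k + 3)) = k - 7/2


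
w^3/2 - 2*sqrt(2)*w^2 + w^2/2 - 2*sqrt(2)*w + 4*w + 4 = (w/2 + 1/2)*(w - 2*sqrt(2))^2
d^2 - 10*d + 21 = (d - 7)*(d - 3)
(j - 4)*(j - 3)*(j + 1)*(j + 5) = j^4 - j^3 - 25*j^2 + 37*j + 60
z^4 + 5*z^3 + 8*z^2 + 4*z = z*(z + 1)*(z + 2)^2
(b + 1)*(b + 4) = b^2 + 5*b + 4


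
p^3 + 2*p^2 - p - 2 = (p - 1)*(p + 1)*(p + 2)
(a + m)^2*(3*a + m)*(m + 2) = 3*a^3*m + 6*a^3 + 7*a^2*m^2 + 14*a^2*m + 5*a*m^3 + 10*a*m^2 + m^4 + 2*m^3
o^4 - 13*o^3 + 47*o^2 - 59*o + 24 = (o - 8)*(o - 3)*(o - 1)^2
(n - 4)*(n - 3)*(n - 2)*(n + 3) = n^4 - 6*n^3 - n^2 + 54*n - 72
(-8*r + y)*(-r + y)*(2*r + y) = 16*r^3 - 10*r^2*y - 7*r*y^2 + y^3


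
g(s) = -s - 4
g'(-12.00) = -1.00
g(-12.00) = 8.00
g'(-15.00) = -1.00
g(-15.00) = 11.00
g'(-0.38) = -1.00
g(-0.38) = -3.62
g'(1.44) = -1.00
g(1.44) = -5.44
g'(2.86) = -1.00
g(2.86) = -6.86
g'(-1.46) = -1.00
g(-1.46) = -2.54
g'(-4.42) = -1.00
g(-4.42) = 0.42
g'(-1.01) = -1.00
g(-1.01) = -2.99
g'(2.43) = -1.00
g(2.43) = -6.43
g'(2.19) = -1.00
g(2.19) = -6.19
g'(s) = -1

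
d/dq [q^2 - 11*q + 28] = 2*q - 11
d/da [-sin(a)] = -cos(a)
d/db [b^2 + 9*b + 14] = 2*b + 9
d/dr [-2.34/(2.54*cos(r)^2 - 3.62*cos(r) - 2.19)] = (8.4708 - 11.8872*cos(r))*sin(r)/(-2.54*cos(r)^2 + 3.62*cos(r) + 2.19)^2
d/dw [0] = 0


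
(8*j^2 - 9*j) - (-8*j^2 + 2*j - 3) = 16*j^2 - 11*j + 3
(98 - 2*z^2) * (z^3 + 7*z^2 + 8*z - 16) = -2*z^5 - 14*z^4 + 82*z^3 + 718*z^2 + 784*z - 1568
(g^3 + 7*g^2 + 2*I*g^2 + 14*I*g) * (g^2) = g^5 + 7*g^4 + 2*I*g^4 + 14*I*g^3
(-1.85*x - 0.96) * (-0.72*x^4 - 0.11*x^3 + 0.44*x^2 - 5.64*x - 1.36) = 1.332*x^5 + 0.8947*x^4 - 0.7084*x^3 + 10.0116*x^2 + 7.9304*x + 1.3056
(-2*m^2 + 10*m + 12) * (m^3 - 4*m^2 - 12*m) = -2*m^5 + 18*m^4 - 4*m^3 - 168*m^2 - 144*m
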